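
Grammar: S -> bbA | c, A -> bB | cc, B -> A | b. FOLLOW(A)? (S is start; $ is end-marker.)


$ ∈ FOLLOW(S). For each A -> αBβ: add FIRST(β)\{ε} to FOLLOW(B); if β nullable, add FOLLOW(A).
FOLLOW(A) = {$}


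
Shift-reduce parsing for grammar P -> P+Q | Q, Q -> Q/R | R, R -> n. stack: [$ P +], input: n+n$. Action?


no handle ('P+' is not any RHS); shift 'n'
Action: shift


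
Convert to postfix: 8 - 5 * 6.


* has higher precedence, evaluate 5*6 first
Postfix: 8 5 6 * -


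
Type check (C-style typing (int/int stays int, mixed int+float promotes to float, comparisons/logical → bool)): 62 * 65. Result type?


Operand types: int * int
Rule: mixed int/float promotes to float; int/int stays int
Result type: int


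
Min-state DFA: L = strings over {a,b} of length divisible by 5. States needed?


Track length mod 5: states 0..4, accept at 0
Minimal DFA: 5 states


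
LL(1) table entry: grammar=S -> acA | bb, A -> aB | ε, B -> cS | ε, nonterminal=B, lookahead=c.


For [B, c]: 'c' ∈ FIRST(cS)
Entry: B -> cS


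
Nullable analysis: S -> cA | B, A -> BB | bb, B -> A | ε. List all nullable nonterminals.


A nonterminal is nullable iff some alternative derives ε (directly, or every symbol in it is nullable)
Nullable: {A, B, S}


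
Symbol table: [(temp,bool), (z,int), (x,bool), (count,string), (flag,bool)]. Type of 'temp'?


Lookup 'temp' → type bool


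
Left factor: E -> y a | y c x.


Common prefix: 'y'
Factored: E -> y E', E' -> a | c x


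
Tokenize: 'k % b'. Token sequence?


Scan left to right, longest-match per lexeme
Tokens: ID(k), OP(%), ID(b)


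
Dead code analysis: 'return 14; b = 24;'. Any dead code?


statement follows a return and is unreachable
Dead: 'b = 24'


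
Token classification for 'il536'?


Pattern: letter/underscore followed by alphanumerics, not a keyword
Type: IDENTIFIER


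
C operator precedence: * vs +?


'*' is multiplicative (level 10); '+' is additive (level 9)
Higher level binds tighter
'*' has higher precedence than '+'


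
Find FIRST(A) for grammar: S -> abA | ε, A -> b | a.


Per alternative of A: FIRST(b) = {b}; FIRST(a) = {a}
FIRST(A) = {a, b}


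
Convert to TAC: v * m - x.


Break into single-operator statements:
t1 = v * m
t2 = t1 - x


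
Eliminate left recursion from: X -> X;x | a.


Left-recursive alternatives: X;x; non-recursive: a
Introduce X': X -> aX', X' -> ;xX' | ε


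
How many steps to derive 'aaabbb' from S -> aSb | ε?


Derivation: S => aSb => aaSbb => aaaSbbb => aaabbb
Steps: 4


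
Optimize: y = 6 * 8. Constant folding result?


6 * 8 = 48 at compile time
Optimized: y = 48


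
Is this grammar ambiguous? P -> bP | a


right-linear, alternatives start with distinct terminals 'b' vs 'a': unique leftmost derivation
Unambiguous


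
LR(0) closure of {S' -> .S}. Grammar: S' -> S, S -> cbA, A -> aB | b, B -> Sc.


Start: S' -> .S
For each item with dot before a nonterminal B, add B -> .γ for every B-production
Closure: [S' -> .S, S -> .cbA]


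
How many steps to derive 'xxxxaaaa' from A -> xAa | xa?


Derivation: A => xAa => xxAaa => xxxAaaa => xxxxaaaa
Steps: 4


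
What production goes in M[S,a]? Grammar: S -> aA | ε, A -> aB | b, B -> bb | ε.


For [S, a]: 'a' ∈ FIRST(aA)
Entry: S -> aA


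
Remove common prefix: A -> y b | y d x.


Common prefix: 'y'
Factored: A -> y A', A' -> b | d x


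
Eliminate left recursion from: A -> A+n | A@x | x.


Left-recursive alternatives: A+n, A@x; non-recursive: x
Introduce A': A -> xA', A' -> +nA' | @xA' | ε


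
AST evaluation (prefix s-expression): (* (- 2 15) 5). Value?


Evaluate inner: (- 2 15) = -13
Evaluate root: (* -13 5) = -65
Result: -65


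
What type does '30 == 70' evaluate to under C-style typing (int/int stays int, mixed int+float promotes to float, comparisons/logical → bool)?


Operand types: int == int
Rule: comparison yields bool
Result type: bool


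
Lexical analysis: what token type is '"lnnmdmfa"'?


Pattern: double-quoted sequence
Type: STRING_LITERAL


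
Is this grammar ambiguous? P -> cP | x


right-linear, alternatives start with distinct terminals 'c' vs 'x': unique leftmost derivation
Unambiguous


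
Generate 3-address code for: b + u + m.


Break into single-operator statements:
t1 = b + u
t2 = t1 + m


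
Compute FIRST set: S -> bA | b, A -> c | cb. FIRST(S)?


Per alternative of S: FIRST(bA) = {b}; FIRST(b) = {b}
FIRST(S) = {b}


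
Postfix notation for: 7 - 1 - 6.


Left to right (same or higher precedence on left)
Postfix: 7 1 - 6 -


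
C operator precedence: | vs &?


'&' is bitwise AND (level 5); '|' is bitwise OR (level 3)
Higher level binds tighter
'&' has higher precedence than '|'


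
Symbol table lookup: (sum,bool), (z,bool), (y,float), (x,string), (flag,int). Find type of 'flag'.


Lookup 'flag' → type int


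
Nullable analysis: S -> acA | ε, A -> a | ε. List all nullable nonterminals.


A nonterminal is nullable iff some alternative derives ε (directly, or every symbol in it is nullable)
Nullable: {A, S}


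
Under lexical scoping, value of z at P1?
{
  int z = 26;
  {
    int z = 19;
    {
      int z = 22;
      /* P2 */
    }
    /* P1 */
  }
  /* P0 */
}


z declared in the same block as P1
z = 19


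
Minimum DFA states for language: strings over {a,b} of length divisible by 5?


Track length mod 5: states 0..4, accept at 0
Minimal DFA: 5 states


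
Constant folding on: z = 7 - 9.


7 - 9 = -2 at compile time
Optimized: z = -2


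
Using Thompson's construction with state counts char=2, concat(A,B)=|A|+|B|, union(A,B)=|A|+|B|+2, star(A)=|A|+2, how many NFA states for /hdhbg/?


Syntax tree has 5 char leaf(s), 0 union(s), 0 star(s)
chars contribute 5×2 = 10; each union adds +2; each star adds +2
Total: 10 + 0 + 0 = 10 states


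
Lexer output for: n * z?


Scan left to right, longest-match per lexeme
Tokens: ID(n), OP(*), ID(z)


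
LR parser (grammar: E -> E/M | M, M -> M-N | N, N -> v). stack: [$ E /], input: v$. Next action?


no handle ('E/' is not any RHS); shift 'v'
Action: shift


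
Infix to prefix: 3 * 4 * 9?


left-to-right (same/higher precedence on left): tree is (* (* 3 4) 9)
Prefix: * * 3 4 9


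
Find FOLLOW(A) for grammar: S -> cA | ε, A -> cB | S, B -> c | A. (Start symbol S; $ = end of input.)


$ ∈ FOLLOW(S). For each A -> αBβ: add FIRST(β)\{ε} to FOLLOW(B); if β nullable, add FOLLOW(A).
FOLLOW(A) = {$}


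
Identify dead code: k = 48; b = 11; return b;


k is assigned but never read
Dead: 'k = 48'


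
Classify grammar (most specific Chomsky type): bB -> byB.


LHS has context (more than one symbol) and |LHS| ≤ |RHS|
Classification: Type 1 (Context-Sensitive)


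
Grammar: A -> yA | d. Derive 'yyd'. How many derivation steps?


Derivation: A => yA => yyA => yyd
Steps: 3


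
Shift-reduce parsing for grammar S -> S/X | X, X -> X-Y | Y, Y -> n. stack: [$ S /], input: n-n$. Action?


no handle ('S/' is not any RHS); shift 'n'
Action: shift


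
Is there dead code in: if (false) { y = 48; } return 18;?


condition is constant false, so the whole block is unreachable
Dead: 'if (false) { y = 48; }'


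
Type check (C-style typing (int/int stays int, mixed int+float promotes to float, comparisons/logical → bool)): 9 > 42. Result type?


Operand types: int > int
Rule: comparison yields bool
Result type: bool


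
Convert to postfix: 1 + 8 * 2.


* has higher precedence, evaluate 8*2 first
Postfix: 1 8 2 * +


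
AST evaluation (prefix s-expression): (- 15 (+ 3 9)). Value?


Evaluate inner: (+ 3 9) = 12
Evaluate root: (- 15 12) = 3
Result: 3


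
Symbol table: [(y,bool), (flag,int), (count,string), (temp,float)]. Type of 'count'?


Lookup 'count' → type string


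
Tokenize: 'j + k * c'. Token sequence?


Scan left to right, longest-match per lexeme
Tokens: ID(j), OP(+), ID(k), OP(*), ID(c)


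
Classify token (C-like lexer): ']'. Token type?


Pattern: delimiter/punctuation
Type: PUNCTUATION


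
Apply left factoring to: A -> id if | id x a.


Common prefix: 'id'
Factored: A -> id A', A' -> if | x a


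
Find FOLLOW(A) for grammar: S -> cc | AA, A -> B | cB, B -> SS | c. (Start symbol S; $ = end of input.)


$ ∈ FOLLOW(S). For each A -> αBβ: add FIRST(β)\{ε} to FOLLOW(B); if β nullable, add FOLLOW(A).
FOLLOW(A) = {$, c}


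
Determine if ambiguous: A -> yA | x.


right-linear, alternatives start with distinct terminals 'y' vs 'x': unique leftmost derivation
Unambiguous


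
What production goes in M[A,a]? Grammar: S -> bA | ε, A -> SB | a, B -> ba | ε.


For [A, a]: 'a' ∈ FIRST(a)
Entry: A -> a


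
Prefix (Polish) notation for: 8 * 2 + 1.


left-to-right (same/higher precedence on left): tree is (+ (* 8 2) 1)
Prefix: + * 8 2 1


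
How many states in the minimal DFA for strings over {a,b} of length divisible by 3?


Track length mod 3: states 0..2, accept at 0
Minimal DFA: 3 states


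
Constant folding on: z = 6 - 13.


6 - 13 = -7 at compile time
Optimized: z = -7


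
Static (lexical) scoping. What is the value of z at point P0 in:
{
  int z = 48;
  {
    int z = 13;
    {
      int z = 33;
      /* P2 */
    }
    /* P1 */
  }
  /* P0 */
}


z declared in the same block as P0
z = 48


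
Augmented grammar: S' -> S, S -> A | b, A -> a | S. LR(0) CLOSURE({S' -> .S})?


Start: S' -> .S
For each item with dot before a nonterminal B, add B -> .γ for every B-production
Closure: [S' -> .S, S -> .A, S -> .b, A -> .a, A -> .S]


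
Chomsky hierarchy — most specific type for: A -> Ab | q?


Left-linear: every RHS is a terminal or one nonterminal followed by a terminal
Classification: Type 3 (Regular)


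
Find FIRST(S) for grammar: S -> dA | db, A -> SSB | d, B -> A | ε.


Per alternative of S: FIRST(dA) = {d}; FIRST(db) = {d}
FIRST(S) = {d}


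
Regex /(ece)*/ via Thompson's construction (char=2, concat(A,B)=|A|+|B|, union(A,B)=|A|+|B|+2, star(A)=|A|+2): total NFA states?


Syntax tree has 3 char leaf(s), 0 union(s), 1 star(s)
chars contribute 3×2 = 6; each union adds +2; each star adds +2
Total: 6 + 0 + 2 = 8 states


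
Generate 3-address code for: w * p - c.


Break into single-operator statements:
t1 = w * p
t2 = t1 - c


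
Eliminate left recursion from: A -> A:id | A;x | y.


Left-recursive alternatives: A:id, A;x; non-recursive: y
Introduce A': A -> yA', A' -> :idA' | ;xA' | ε


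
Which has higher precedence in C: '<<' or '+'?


'+' is additive (level 9); '<<' is shift (level 8)
Higher level binds tighter
'+' has higher precedence than '<<'


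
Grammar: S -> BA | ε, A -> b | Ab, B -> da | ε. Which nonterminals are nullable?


A nonterminal is nullable iff some alternative derives ε (directly, or every symbol in it is nullable)
Nullable: {B, S}


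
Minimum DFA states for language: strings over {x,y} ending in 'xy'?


Track the longest suffix of input matching a prefix of 'xy': 3 classes (prefixes of length 0..2)
Minimal DFA: 3 states


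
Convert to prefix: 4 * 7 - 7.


left-to-right (same/higher precedence on left): tree is (- (* 4 7) 7)
Prefix: - * 4 7 7


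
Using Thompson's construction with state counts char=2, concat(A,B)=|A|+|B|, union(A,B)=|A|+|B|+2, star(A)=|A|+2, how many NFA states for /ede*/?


Syntax tree has 3 char leaf(s), 0 union(s), 1 star(s)
chars contribute 3×2 = 6; each union adds +2; each star adds +2
Total: 6 + 0 + 2 = 8 states


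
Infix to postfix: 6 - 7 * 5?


* has higher precedence, evaluate 7*5 first
Postfix: 6 7 5 * -


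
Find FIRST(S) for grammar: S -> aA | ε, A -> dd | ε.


Per alternative of S: FIRST(aA) = {a}; FIRST(ε) = {ε}
FIRST(S) = {a, ε}


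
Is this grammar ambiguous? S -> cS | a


right-linear, alternatives start with distinct terminals 'c' vs 'a': unique leftmost derivation
Unambiguous


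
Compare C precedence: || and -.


'-' is additive (level 9); '||' is logical OR (level 1)
Higher level binds tighter
'-' has higher precedence than '||'


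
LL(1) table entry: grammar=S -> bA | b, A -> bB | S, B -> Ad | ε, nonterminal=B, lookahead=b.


For [B, b]: 'b' ∈ FIRST(Ad)
Entry: B -> Ad


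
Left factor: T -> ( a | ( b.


Common prefix: '('
Factored: T -> ( T', T' -> a | b


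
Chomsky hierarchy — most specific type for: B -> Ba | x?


Left-linear: every RHS is a terminal or one nonterminal followed by a terminal
Classification: Type 3 (Regular)


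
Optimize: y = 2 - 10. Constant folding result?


2 - 10 = -8 at compile time
Optimized: y = -8


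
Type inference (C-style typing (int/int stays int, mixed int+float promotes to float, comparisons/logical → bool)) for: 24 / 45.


Operand types: int / int
Rule: mixed int/float promotes to float; int/int stays int
Result type: int


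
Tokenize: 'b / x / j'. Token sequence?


Scan left to right, longest-match per lexeme
Tokens: ID(b), OP(/), ID(x), OP(/), ID(j)


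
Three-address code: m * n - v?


Break into single-operator statements:
t1 = m * n
t2 = t1 - v


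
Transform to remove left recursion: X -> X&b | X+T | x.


Left-recursive alternatives: X&b, X+T; non-recursive: x
Introduce X': X -> xX', X' -> &bX' | +TX' | ε


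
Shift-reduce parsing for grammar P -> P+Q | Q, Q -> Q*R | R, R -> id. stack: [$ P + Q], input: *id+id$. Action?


'*' can extend Q; shift to build Q -> Q*R
Action: shift


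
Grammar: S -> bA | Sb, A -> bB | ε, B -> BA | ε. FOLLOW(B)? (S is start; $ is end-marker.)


$ ∈ FOLLOW(S). For each A -> αBβ: add FIRST(β)\{ε} to FOLLOW(B); if β nullable, add FOLLOW(A).
FOLLOW(B) = {$, b}


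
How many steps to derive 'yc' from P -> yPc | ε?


Derivation: P => yPc => yc
Steps: 2


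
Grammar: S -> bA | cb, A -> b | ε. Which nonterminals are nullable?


A nonterminal is nullable iff some alternative derives ε (directly, or every symbol in it is nullable)
Nullable: {A}


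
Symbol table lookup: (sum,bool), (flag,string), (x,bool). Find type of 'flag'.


Lookup 'flag' → type string


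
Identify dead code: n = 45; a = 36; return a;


n is assigned but never read
Dead: 'n = 45'


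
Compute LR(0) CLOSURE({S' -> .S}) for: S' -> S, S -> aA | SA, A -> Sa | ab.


Start: S' -> .S
For each item with dot before a nonterminal B, add B -> .γ for every B-production
Closure: [S' -> .S, S -> .aA, S -> .SA]


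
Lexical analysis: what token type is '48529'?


Pattern: digits only
Type: INTEGER_LITERAL


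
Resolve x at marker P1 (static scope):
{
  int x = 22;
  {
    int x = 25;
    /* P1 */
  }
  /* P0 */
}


x declared in the same block as P1
x = 25


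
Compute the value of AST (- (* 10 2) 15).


Evaluate inner: (* 10 2) = 20
Evaluate root: (- 20 15) = 5
Result: 5


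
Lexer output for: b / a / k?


Scan left to right, longest-match per lexeme
Tokens: ID(b), OP(/), ID(a), OP(/), ID(k)


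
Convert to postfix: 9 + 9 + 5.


Left to right (same or higher precedence on left)
Postfix: 9 9 + 5 +


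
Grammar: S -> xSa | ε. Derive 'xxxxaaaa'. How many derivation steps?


Derivation: S => xSa => xxSaa => xxxSaaa => xxxxSaaaa => xxxxaaaa
Steps: 5


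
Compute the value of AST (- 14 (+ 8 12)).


Evaluate inner: (+ 8 12) = 20
Evaluate root: (- 14 20) = -6
Result: -6


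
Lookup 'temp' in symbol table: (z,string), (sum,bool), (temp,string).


Lookup 'temp' → type string


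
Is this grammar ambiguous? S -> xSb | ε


balanced x^n…b^n: each string has a unique parse
Unambiguous


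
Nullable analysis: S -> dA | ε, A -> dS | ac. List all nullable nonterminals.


A nonterminal is nullable iff some alternative derives ε (directly, or every symbol in it is nullable)
Nullable: {S}


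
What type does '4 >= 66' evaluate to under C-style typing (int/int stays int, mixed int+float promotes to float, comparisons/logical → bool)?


Operand types: int >= int
Rule: comparison yields bool
Result type: bool


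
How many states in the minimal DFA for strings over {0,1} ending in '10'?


Track the longest suffix of input matching a prefix of '10': 3 classes (prefixes of length 0..2)
Minimal DFA: 3 states


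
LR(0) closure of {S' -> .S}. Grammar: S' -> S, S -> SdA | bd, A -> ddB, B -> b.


Start: S' -> .S
For each item with dot before a nonterminal B, add B -> .γ for every B-production
Closure: [S' -> .S, S -> .SdA, S -> .bd]


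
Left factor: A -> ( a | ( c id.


Common prefix: '('
Factored: A -> ( A', A' -> a | c id


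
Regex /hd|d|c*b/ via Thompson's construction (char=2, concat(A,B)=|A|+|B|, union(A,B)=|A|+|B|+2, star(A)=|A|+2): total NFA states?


Syntax tree has 5 char leaf(s), 2 union(s), 1 star(s)
chars contribute 5×2 = 10; each union adds +2; each star adds +2
Total: 10 + 4 + 2 = 16 states


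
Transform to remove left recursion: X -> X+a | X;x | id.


Left-recursive alternatives: X+a, X;x; non-recursive: id
Introduce X': X -> idX', X' -> +aX' | ;xX' | ε


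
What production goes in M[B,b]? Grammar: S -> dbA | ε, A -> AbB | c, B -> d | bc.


For [B, b]: 'b' ∈ FIRST(bc)
Entry: B -> bc


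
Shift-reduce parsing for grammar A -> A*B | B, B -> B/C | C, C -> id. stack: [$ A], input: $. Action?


start symbol A on stack, input exhausted
Action: accept


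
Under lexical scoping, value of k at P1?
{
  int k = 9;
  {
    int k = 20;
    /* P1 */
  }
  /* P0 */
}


k declared in the same block as P1
k = 20


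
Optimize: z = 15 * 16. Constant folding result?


15 * 16 = 240 at compile time
Optimized: z = 240


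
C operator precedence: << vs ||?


'<<' is shift (level 8); '||' is logical OR (level 1)
Higher level binds tighter
'<<' has higher precedence than '||'


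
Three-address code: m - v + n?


Break into single-operator statements:
t1 = m - v
t2 = t1 + n


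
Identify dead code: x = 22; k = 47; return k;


x is assigned but never read
Dead: 'x = 22'


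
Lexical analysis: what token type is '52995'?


Pattern: digits only
Type: INTEGER_LITERAL


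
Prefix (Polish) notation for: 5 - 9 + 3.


left-to-right (same/higher precedence on left): tree is (+ (- 5 9) 3)
Prefix: + - 5 9 3


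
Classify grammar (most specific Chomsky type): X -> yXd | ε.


Single nonterminal LHS, but y^n d^n is not regular
Classification: Type 2 (Context-Free)


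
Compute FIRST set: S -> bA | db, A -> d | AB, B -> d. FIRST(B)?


Per alternative of B: FIRST(d) = {d}
FIRST(B) = {d}


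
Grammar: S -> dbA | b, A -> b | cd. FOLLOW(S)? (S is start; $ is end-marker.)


$ ∈ FOLLOW(S). For each A -> αBβ: add FIRST(β)\{ε} to FOLLOW(B); if β nullable, add FOLLOW(A).
FOLLOW(S) = {$}


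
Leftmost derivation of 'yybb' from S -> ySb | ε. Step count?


Derivation: S => ySb => yySbb => yybb
Steps: 3


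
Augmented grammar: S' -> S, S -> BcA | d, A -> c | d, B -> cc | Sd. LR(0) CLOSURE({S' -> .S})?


Start: S' -> .S
For each item with dot before a nonterminal B, add B -> .γ for every B-production
Closure: [S' -> .S, S -> .BcA, S -> .d, B -> .cc, B -> .Sd]


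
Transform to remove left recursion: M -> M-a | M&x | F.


Left-recursive alternatives: M-a, M&x; non-recursive: F
Introduce M': M -> FM', M' -> -aM' | &xM' | ε


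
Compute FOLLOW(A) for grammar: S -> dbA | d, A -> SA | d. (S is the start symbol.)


$ ∈ FOLLOW(S). For each A -> αBβ: add FIRST(β)\{ε} to FOLLOW(B); if β nullable, add FOLLOW(A).
FOLLOW(A) = {$, d}


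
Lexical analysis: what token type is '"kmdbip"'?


Pattern: double-quoted sequence
Type: STRING_LITERAL


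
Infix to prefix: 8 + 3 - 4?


left-to-right (same/higher precedence on left): tree is (- (+ 8 3) 4)
Prefix: - + 8 3 4


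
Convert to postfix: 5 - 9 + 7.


Left to right (same or higher precedence on left)
Postfix: 5 9 - 7 +


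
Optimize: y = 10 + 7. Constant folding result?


10 + 7 = 17 at compile time
Optimized: y = 17


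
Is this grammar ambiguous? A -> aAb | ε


balanced a^n…b^n: each string has a unique parse
Unambiguous


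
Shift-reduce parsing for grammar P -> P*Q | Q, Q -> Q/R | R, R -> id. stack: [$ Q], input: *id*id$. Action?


lookahead ∉ {/} so Q won't extend; reduce P -> Q
Action: reduce (P -> Q)


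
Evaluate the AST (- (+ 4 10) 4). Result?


Evaluate inner: (+ 4 10) = 14
Evaluate root: (- 14 4) = 10
Result: 10


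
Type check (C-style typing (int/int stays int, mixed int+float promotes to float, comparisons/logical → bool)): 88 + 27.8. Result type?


Operand types: int + float
Rule: mixed int/float promotes to float; int/int stays int
Result type: float


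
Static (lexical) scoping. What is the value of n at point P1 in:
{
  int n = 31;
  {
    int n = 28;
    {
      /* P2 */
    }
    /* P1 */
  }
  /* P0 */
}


n declared in the same block as P1
n = 28


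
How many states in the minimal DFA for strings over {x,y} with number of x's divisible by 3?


Track (count of x) mod 3: states 0..2, accept at 0
Minimal DFA: 3 states


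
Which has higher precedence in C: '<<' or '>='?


'<<' is shift (level 8); '>=' is relational (level 7)
Higher level binds tighter
'<<' has higher precedence than '>='


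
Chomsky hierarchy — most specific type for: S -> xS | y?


Right-linear: every RHS is a terminal or a terminal followed by one nonterminal
Classification: Type 3 (Regular)


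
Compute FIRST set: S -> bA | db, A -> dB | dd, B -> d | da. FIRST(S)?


Per alternative of S: FIRST(bA) = {b}; FIRST(db) = {d}
FIRST(S) = {b, d}


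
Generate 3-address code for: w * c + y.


Break into single-operator statements:
t1 = w * c
t2 = t1 + y


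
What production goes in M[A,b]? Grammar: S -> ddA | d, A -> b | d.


For [A, b]: 'b' ∈ FIRST(b)
Entry: A -> b


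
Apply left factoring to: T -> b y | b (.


Common prefix: 'b'
Factored: T -> b T', T' -> y | (


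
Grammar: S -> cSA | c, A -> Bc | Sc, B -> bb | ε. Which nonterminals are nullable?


A nonterminal is nullable iff some alternative derives ε (directly, or every symbol in it is nullable)
Nullable: {B}


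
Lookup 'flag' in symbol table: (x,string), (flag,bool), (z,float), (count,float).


Lookup 'flag' → type bool


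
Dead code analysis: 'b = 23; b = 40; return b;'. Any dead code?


first assignment to b is overwritten before any read
Dead: 'b = 23'


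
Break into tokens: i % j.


Scan left to right, longest-match per lexeme
Tokens: ID(i), OP(%), ID(j)


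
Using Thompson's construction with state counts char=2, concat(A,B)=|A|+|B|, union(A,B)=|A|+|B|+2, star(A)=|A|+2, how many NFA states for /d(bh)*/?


Syntax tree has 3 char leaf(s), 0 union(s), 1 star(s)
chars contribute 3×2 = 6; each union adds +2; each star adds +2
Total: 6 + 0 + 2 = 8 states


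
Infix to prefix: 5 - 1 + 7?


left-to-right (same/higher precedence on left): tree is (+ (- 5 1) 7)
Prefix: + - 5 1 7


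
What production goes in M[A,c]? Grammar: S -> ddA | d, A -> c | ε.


For [A, c]: 'c' ∈ FIRST(c)
Entry: A -> c


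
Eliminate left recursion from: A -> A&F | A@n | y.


Left-recursive alternatives: A&F, A@n; non-recursive: y
Introduce A': A -> yA', A' -> &FA' | @nA' | ε


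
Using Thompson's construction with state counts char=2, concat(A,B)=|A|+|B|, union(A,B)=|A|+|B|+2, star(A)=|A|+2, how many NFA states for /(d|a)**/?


Syntax tree has 2 char leaf(s), 1 union(s), 2 star(s)
chars contribute 2×2 = 4; each union adds +2; each star adds +2
Total: 4 + 2 + 4 = 10 states


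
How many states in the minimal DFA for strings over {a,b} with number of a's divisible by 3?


Track (count of a) mod 3: states 0..2, accept at 0
Minimal DFA: 3 states


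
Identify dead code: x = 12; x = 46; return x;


first assignment to x is overwritten before any read
Dead: 'x = 12'


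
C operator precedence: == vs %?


'%' is multiplicative (level 10); '==' is equality (level 6)
Higher level binds tighter
'%' has higher precedence than '=='


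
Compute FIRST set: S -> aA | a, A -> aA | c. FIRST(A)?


Per alternative of A: FIRST(aA) = {a}; FIRST(c) = {c}
FIRST(A) = {a, c}


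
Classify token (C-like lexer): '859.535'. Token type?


Pattern: digits with a decimal point
Type: FLOAT_LITERAL


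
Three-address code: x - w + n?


Break into single-operator statements:
t1 = x - w
t2 = t1 + n


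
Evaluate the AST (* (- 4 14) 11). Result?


Evaluate inner: (- 4 14) = -10
Evaluate root: (* -10 11) = -110
Result: -110


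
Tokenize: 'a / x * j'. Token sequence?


Scan left to right, longest-match per lexeme
Tokens: ID(a), OP(/), ID(x), OP(*), ID(j)


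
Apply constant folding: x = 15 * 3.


15 * 3 = 45 at compile time
Optimized: x = 45


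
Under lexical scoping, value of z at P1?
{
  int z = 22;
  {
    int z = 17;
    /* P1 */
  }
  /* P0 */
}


z declared in the same block as P1
z = 17


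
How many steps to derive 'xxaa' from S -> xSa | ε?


Derivation: S => xSa => xxSaa => xxaa
Steps: 3


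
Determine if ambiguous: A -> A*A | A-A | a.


'a*a-a' has two parse trees (no precedence encoded between * and -)
Ambiguous


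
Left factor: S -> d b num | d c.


Common prefix: 'd'
Factored: S -> d S', S' -> b num | c


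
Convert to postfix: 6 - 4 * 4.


* has higher precedence, evaluate 4*4 first
Postfix: 6 4 4 * -


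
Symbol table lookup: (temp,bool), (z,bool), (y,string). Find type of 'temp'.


Lookup 'temp' → type bool


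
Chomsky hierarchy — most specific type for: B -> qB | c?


Right-linear: every RHS is a terminal or a terminal followed by one nonterminal
Classification: Type 3 (Regular)


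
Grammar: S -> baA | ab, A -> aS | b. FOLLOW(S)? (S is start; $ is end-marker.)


$ ∈ FOLLOW(S). For each A -> αBβ: add FIRST(β)\{ε} to FOLLOW(B); if β nullable, add FOLLOW(A).
FOLLOW(S) = {$}


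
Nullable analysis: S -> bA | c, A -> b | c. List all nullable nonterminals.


A nonterminal is nullable iff some alternative derives ε (directly, or every symbol in it is nullable)
Nullable: {}


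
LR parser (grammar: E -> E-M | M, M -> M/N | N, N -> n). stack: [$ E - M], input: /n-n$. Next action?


'/' can extend M; shift to build M -> M/N
Action: shift


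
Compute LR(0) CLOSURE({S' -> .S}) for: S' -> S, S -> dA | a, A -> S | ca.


Start: S' -> .S
For each item with dot before a nonterminal B, add B -> .γ for every B-production
Closure: [S' -> .S, S -> .dA, S -> .a]


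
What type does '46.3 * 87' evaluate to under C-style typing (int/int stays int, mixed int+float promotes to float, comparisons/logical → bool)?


Operand types: float * int
Rule: mixed int/float promotes to float; int/int stays int
Result type: float


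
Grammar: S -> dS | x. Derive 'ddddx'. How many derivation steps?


Derivation: S => dS => ddS => dddS => ddddS => ddddx
Steps: 5


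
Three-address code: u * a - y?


Break into single-operator statements:
t1 = u * a
t2 = t1 - y


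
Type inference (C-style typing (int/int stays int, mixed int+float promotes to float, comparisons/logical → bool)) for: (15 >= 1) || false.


Operand types: bool || bool
Rule: logical operators take bool operands and yield bool
Result type: bool


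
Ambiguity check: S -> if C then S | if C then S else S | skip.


dangling else: 'if C then if C then skip else skip' parses two ways
Ambiguous


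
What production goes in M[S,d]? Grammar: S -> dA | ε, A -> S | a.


For [S, d]: 'd' ∈ FIRST(dA)
Entry: S -> dA


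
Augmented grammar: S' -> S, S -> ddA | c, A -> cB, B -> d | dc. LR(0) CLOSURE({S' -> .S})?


Start: S' -> .S
For each item with dot before a nonterminal B, add B -> .γ for every B-production
Closure: [S' -> .S, S -> .ddA, S -> .c]


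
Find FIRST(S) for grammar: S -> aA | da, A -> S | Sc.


Per alternative of S: FIRST(aA) = {a}; FIRST(da) = {d}
FIRST(S) = {a, d}


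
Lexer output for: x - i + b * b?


Scan left to right, longest-match per lexeme
Tokens: ID(x), OP(-), ID(i), OP(+), ID(b), OP(*), ID(b)


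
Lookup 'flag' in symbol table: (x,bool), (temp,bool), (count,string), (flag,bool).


Lookup 'flag' → type bool


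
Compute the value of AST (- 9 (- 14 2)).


Evaluate inner: (- 14 2) = 12
Evaluate root: (- 9 12) = -3
Result: -3


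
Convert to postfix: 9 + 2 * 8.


* has higher precedence, evaluate 2*8 first
Postfix: 9 2 8 * +


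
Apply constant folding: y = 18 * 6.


18 * 6 = 108 at compile time
Optimized: y = 108


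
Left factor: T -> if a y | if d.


Common prefix: 'if'
Factored: T -> if T', T' -> a y | d


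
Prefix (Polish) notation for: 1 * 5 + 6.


left-to-right (same/higher precedence on left): tree is (+ (* 1 5) 6)
Prefix: + * 1 5 6


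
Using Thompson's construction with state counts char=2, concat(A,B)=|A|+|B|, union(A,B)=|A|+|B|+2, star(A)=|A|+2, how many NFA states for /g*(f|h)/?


Syntax tree has 3 char leaf(s), 1 union(s), 1 star(s)
chars contribute 3×2 = 6; each union adds +2; each star adds +2
Total: 6 + 2 + 2 = 10 states


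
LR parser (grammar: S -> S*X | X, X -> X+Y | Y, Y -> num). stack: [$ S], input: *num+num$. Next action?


shift '*' to continue S -> S*X
Action: shift


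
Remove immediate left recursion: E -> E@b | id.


Left-recursive alternatives: E@b; non-recursive: id
Introduce E': E -> idE', E' -> @bE' | ε


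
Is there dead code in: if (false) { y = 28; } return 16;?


condition is constant false, so the whole block is unreachable
Dead: 'if (false) { y = 28; }'


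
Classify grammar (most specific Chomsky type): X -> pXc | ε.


Single nonterminal LHS, but p^n c^n is not regular
Classification: Type 2 (Context-Free)


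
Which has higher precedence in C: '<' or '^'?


'<' is relational (level 7); '^' is bitwise XOR (level 4)
Higher level binds tighter
'<' has higher precedence than '^'


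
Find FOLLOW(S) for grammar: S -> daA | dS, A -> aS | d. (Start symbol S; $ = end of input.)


$ ∈ FOLLOW(S). For each A -> αBβ: add FIRST(β)\{ε} to FOLLOW(B); if β nullable, add FOLLOW(A).
FOLLOW(S) = {$}


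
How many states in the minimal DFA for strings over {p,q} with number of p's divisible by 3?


Track (count of p) mod 3: states 0..2, accept at 0
Minimal DFA: 3 states


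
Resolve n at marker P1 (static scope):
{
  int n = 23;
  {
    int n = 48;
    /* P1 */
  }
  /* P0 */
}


n declared in the same block as P1
n = 48


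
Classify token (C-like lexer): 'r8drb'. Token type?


Pattern: letter/underscore followed by alphanumerics, not a keyword
Type: IDENTIFIER


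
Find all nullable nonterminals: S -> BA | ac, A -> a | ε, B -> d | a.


A nonterminal is nullable iff some alternative derives ε (directly, or every symbol in it is nullable)
Nullable: {A}


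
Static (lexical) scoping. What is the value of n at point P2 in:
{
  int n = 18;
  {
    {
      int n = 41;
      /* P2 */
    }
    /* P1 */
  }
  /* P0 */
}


n declared in the same block as P2
n = 41


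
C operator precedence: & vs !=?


'!=' is equality (level 6); '&' is bitwise AND (level 5)
Higher level binds tighter
'!=' has higher precedence than '&'


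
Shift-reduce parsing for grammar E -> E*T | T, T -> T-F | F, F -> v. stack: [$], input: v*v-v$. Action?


no handle on stack; shift 'v'
Action: shift


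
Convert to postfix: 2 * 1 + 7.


Left to right (same or higher precedence on left)
Postfix: 2 1 * 7 +


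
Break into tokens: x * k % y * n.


Scan left to right, longest-match per lexeme
Tokens: ID(x), OP(*), ID(k), OP(%), ID(y), OP(*), ID(n)


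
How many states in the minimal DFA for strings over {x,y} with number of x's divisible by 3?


Track (count of x) mod 3: states 0..2, accept at 0
Minimal DFA: 3 states


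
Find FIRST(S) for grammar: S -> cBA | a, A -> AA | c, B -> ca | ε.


Per alternative of S: FIRST(cBA) = {c}; FIRST(a) = {a}
FIRST(S) = {a, c}


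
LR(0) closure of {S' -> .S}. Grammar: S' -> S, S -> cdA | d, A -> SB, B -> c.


Start: S' -> .S
For each item with dot before a nonterminal B, add B -> .γ for every B-production
Closure: [S' -> .S, S -> .cdA, S -> .d]


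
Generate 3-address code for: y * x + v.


Break into single-operator statements:
t1 = y * x
t2 = t1 + v


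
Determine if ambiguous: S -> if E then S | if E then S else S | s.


dangling else: 'if E then if E then s else s' parses two ways
Ambiguous


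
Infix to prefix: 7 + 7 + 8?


left-to-right (same/higher precedence on left): tree is (+ (+ 7 7) 8)
Prefix: + + 7 7 8


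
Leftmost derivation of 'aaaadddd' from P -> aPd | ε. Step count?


Derivation: P => aPd => aaPdd => aaaPddd => aaaaPdddd => aaaadddd
Steps: 5


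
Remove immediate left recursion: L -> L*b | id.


Left-recursive alternatives: L*b; non-recursive: id
Introduce L': L -> idL', L' -> *bL' | ε


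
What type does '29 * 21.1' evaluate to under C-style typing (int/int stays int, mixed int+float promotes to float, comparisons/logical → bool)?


Operand types: int * float
Rule: mixed int/float promotes to float; int/int stays int
Result type: float


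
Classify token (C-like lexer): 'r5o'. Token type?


Pattern: letter/underscore followed by alphanumerics, not a keyword
Type: IDENTIFIER


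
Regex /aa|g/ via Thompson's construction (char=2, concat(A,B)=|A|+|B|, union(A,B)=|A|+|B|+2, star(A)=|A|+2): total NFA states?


Syntax tree has 3 char leaf(s), 1 union(s), 0 star(s)
chars contribute 3×2 = 6; each union adds +2; each star adds +2
Total: 6 + 2 + 0 = 8 states


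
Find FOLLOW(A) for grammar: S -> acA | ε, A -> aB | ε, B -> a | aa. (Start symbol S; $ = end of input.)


$ ∈ FOLLOW(S). For each A -> αBβ: add FIRST(β)\{ε} to FOLLOW(B); if β nullable, add FOLLOW(A).
FOLLOW(A) = {$}


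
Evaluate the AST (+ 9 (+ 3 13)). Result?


Evaluate inner: (+ 3 13) = 16
Evaluate root: (+ 9 16) = 25
Result: 25


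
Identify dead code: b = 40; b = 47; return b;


first assignment to b is overwritten before any read
Dead: 'b = 40'


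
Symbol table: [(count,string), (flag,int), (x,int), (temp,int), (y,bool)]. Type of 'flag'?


Lookup 'flag' → type int


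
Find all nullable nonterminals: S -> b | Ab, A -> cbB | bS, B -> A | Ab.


A nonterminal is nullable iff some alternative derives ε (directly, or every symbol in it is nullable)
Nullable: {}


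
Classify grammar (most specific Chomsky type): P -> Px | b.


Left-linear: every RHS is a terminal or one nonterminal followed by a terminal
Classification: Type 3 (Regular)


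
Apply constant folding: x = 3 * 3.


3 * 3 = 9 at compile time
Optimized: x = 9


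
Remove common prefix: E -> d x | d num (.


Common prefix: 'd'
Factored: E -> d E', E' -> x | num (


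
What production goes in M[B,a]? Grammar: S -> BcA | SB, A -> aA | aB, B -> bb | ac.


For [B, a]: 'a' ∈ FIRST(ac)
Entry: B -> ac


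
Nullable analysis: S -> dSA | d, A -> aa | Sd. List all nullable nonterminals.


A nonterminal is nullable iff some alternative derives ε (directly, or every symbol in it is nullable)
Nullable: {}


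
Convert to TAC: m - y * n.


Break into single-operator statements:
t1 = y * n
t2 = m - t1


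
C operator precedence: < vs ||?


'<' is relational (level 7); '||' is logical OR (level 1)
Higher level binds tighter
'<' has higher precedence than '||'


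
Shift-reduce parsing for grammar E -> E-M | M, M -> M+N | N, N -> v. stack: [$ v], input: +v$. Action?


'v' on top is the handle for N -> v
Action: reduce (N -> v)


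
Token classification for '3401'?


Pattern: digits only
Type: INTEGER_LITERAL


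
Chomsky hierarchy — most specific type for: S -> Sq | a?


Left-linear: every RHS is a terminal or one nonterminal followed by a terminal
Classification: Type 3 (Regular)


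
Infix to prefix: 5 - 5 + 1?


left-to-right (same/higher precedence on left): tree is (+ (- 5 5) 1)
Prefix: + - 5 5 1


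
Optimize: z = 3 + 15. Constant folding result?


3 + 15 = 18 at compile time
Optimized: z = 18


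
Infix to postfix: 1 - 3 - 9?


Left to right (same or higher precedence on left)
Postfix: 1 3 - 9 -


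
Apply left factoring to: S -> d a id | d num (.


Common prefix: 'd'
Factored: S -> d S', S' -> a id | num (


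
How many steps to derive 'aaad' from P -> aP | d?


Derivation: P => aP => aaP => aaaP => aaad
Steps: 4


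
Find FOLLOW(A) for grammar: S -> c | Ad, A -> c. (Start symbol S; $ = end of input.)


$ ∈ FOLLOW(S). For each A -> αBβ: add FIRST(β)\{ε} to FOLLOW(B); if β nullable, add FOLLOW(A).
FOLLOW(A) = {d}


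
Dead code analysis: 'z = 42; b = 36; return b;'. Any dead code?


z is assigned but never read
Dead: 'z = 42'


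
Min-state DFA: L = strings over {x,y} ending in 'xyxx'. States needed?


Track the longest suffix of input matching a prefix of 'xyxx': 5 classes (prefixes of length 0..4)
Minimal DFA: 5 states


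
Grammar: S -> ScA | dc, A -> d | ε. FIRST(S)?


Per alternative of S: FIRST(ScA) = {d}; FIRST(dc) = {d}
FIRST(S) = {d}


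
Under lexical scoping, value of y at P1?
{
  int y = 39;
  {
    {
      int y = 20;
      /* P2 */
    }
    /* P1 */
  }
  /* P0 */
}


P1's block does not declare y; resolves to the enclosing declaration at depth 0
y = 39


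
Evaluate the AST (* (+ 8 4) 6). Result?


Evaluate inner: (+ 8 4) = 12
Evaluate root: (* 12 6) = 72
Result: 72


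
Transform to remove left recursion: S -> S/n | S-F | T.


Left-recursive alternatives: S/n, S-F; non-recursive: T
Introduce S': S -> TS', S' -> /nS' | -FS' | ε


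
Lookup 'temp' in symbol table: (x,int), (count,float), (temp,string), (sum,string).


Lookup 'temp' → type string


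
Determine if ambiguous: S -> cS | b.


right-linear, alternatives start with distinct terminals 'c' vs 'b': unique leftmost derivation
Unambiguous


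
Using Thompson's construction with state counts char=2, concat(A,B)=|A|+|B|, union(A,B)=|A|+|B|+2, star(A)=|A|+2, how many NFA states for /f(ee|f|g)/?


Syntax tree has 5 char leaf(s), 2 union(s), 0 star(s)
chars contribute 5×2 = 10; each union adds +2; each star adds +2
Total: 10 + 4 + 0 = 14 states


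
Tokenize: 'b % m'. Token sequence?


Scan left to right, longest-match per lexeme
Tokens: ID(b), OP(%), ID(m)


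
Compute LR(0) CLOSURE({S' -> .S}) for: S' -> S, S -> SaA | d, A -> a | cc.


Start: S' -> .S
For each item with dot before a nonterminal B, add B -> .γ for every B-production
Closure: [S' -> .S, S -> .SaA, S -> .d]


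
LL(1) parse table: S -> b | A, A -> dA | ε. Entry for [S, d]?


For [S, d]: 'd' ∈ FIRST(A)
Entry: S -> A


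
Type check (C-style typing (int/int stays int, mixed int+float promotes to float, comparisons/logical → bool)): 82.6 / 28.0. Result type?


Operand types: float / float
Rule: mixed int/float promotes to float; int/int stays int
Result type: float


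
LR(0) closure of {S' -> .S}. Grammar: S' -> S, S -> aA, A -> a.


Start: S' -> .S
For each item with dot before a nonterminal B, add B -> .γ for every B-production
Closure: [S' -> .S, S -> .aA]
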